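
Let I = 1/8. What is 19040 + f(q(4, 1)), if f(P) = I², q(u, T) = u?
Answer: 1218561/64 ≈ 19040.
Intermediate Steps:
I = ⅛ ≈ 0.12500
f(P) = 1/64 (f(P) = (⅛)² = 1/64)
19040 + f(q(4, 1)) = 19040 + 1/64 = 1218561/64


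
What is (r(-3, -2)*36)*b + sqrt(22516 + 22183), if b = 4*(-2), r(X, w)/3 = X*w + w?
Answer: -3456 + sqrt(44699) ≈ -3244.6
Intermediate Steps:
r(X, w) = 3*w + 3*X*w (r(X, w) = 3*(X*w + w) = 3*(w + X*w) = 3*w + 3*X*w)
b = -8
(r(-3, -2)*36)*b + sqrt(22516 + 22183) = ((3*(-2)*(1 - 3))*36)*(-8) + sqrt(22516 + 22183) = ((3*(-2)*(-2))*36)*(-8) + sqrt(44699) = (12*36)*(-8) + sqrt(44699) = 432*(-8) + sqrt(44699) = -3456 + sqrt(44699)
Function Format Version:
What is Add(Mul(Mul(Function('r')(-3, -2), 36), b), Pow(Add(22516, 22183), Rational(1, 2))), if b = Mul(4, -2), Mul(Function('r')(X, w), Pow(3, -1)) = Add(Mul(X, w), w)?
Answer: Add(-3456, Pow(44699, Rational(1, 2))) ≈ -3244.6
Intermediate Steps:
Function('r')(X, w) = Add(Mul(3, w), Mul(3, X, w)) (Function('r')(X, w) = Mul(3, Add(Mul(X, w), w)) = Mul(3, Add(w, Mul(X, w))) = Add(Mul(3, w), Mul(3, X, w)))
b = -8
Add(Mul(Mul(Function('r')(-3, -2), 36), b), Pow(Add(22516, 22183), Rational(1, 2))) = Add(Mul(Mul(Mul(3, -2, Add(1, -3)), 36), -8), Pow(Add(22516, 22183), Rational(1, 2))) = Add(Mul(Mul(Mul(3, -2, -2), 36), -8), Pow(44699, Rational(1, 2))) = Add(Mul(Mul(12, 36), -8), Pow(44699, Rational(1, 2))) = Add(Mul(432, -8), Pow(44699, Rational(1, 2))) = Add(-3456, Pow(44699, Rational(1, 2)))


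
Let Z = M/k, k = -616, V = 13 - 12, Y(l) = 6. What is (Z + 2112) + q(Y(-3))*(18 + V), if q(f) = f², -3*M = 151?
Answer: 5167159/1848 ≈ 2796.1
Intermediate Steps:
M = -151/3 (M = -⅓*151 = -151/3 ≈ -50.333)
V = 1
Z = 151/1848 (Z = -151/3/(-616) = -151/3*(-1/616) = 151/1848 ≈ 0.081710)
(Z + 2112) + q(Y(-3))*(18 + V) = (151/1848 + 2112) + 6²*(18 + 1) = 3903127/1848 + 36*19 = 3903127/1848 + 684 = 5167159/1848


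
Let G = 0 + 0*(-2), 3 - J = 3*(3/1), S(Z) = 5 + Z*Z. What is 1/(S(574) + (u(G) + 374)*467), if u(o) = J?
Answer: 1/501337 ≈ 1.9947e-6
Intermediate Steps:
S(Z) = 5 + Z²
J = -6 (J = 3 - 3*3/1 = 3 - 3*3*1 = 3 - 3*3 = 3 - 1*9 = 3 - 9 = -6)
G = 0 (G = 0 + 0 = 0)
u(o) = -6
1/(S(574) + (u(G) + 374)*467) = 1/((5 + 574²) + (-6 + 374)*467) = 1/((5 + 329476) + 368*467) = 1/(329481 + 171856) = 1/501337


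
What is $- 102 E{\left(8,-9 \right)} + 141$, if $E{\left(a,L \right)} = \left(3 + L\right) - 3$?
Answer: $1059$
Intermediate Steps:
$E{\left(a,L \right)} = L$
$- 102 E{\left(8,-9 \right)} + 141 = \left(-102\right) \left(-9\right) + 141 = 918 + 141 = 1059$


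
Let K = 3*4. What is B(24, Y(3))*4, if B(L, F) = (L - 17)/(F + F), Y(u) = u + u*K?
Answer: 14/39 ≈ 0.35897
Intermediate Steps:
K = 12
Y(u) = 13*u (Y(u) = u + u*12 = u + 12*u = 13*u)
B(L, F) = (-17 + L)/(2*F) (B(L, F) = (-17 + L)/((2*F)) = (-17 + L)*(1/(2*F)) = (-17 + L)/(2*F))
B(24, Y(3))*4 = ((-17 + 24)/(2*((13*3))))*4 = ((½)*7/39)*4 = ((½)*(1/39)*7)*4 = (7/78)*4 = 14/39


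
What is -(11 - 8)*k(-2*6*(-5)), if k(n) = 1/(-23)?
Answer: 3/23 ≈ 0.13043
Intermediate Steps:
k(n) = -1/23
-(11 - 8)*k(-2*6*(-5)) = -(11 - 8)*(-1)/23 = -3*(-1)/23 = -1*(-3/23) = 3/23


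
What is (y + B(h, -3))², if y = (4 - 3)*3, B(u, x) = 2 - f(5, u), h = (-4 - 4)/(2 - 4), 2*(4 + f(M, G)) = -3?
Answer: 441/4 ≈ 110.25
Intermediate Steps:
f(M, G) = -11/2 (f(M, G) = -4 + (½)*(-3) = -4 - 3/2 = -11/2)
h = 4 (h = -8/(-2) = -8*(-½) = 4)
B(u, x) = 15/2 (B(u, x) = 2 - 1*(-11/2) = 2 + 11/2 = 15/2)
y = 3 (y = 1*3 = 3)
(y + B(h, -3))² = (3 + 15/2)² = (21/2)² = 441/4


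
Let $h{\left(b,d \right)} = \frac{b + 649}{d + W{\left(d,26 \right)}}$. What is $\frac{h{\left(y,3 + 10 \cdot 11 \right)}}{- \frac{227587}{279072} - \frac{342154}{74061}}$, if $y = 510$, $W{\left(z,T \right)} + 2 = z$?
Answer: $- \frac{27725253777}{29125424195} \approx -0.95193$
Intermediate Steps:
$W{\left(z,T \right)} = -2 + z$
$h{\left(b,d \right)} = \frac{649 + b}{-2 + 2 d}$ ($h{\left(b,d \right)} = \frac{b + 649}{d + \left(-2 + d\right)} = \frac{649 + b}{-2 + 2 d}$)
$\frac{h{\left(y,3 + 10 \cdot 11 \right)}}{- \frac{227587}{279072} - \frac{342154}{74061}} = \frac{\frac{1}{2} \frac{1}{-1 + \left(3 + 10 \cdot 11\right)} \left(649 + 510\right)}{- \frac{227587}{279072} - \frac{342154}{74061}} = \frac{\frac{1}{2} \frac{1}{-1 + \left(3 + 110\right)} 1159}{\left(-227587\right) \frac{1}{279072} - \frac{342154}{74061}} = \frac{\frac{1}{2} \frac{1}{-1 + 113} \cdot 1159}{- \frac{227587}{279072} - \frac{342154}{74061}} = \frac{\frac{1}{2} \cdot \frac{1}{112} \cdot 1159}{- \frac{4160774885}{765494496}} = \frac{1}{2} \cdot \frac{1}{112} \cdot 1159 \left(- \frac{765494496}{4160774885}\right) = \frac{1159}{224} \left(- \frac{765494496}{4160774885}\right) = - \frac{27725253777}{29125424195}$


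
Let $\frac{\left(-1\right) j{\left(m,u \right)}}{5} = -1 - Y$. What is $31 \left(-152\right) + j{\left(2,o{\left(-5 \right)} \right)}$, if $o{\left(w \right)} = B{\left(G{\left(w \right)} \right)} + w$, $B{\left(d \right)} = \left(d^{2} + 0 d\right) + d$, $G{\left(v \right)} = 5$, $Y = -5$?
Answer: $-4732$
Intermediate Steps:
$B{\left(d \right)} = d + d^{2}$ ($B{\left(d \right)} = \left(d^{2} + 0\right) + d = d^{2} + d = d + d^{2}$)
$o{\left(w \right)} = 30 + w$ ($o{\left(w \right)} = 5 \left(1 + 5\right) + w = 5 \cdot 6 + w = 30 + w$)
$j{\left(m,u \right)} = -20$ ($j{\left(m,u \right)} = - 5 \left(-1 - -5\right) = - 5 \left(-1 + 5\right) = \left(-5\right) 4 = -20$)
$31 \left(-152\right) + j{\left(2,o{\left(-5 \right)} \right)} = 31 \left(-152\right) - 20 = -4712 - 20 = -4732$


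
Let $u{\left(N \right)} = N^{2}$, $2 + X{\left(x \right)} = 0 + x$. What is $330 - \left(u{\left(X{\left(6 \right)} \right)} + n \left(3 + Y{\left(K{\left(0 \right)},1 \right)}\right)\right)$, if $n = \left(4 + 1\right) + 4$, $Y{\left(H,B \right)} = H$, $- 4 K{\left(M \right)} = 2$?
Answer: $\frac{583}{2} \approx 291.5$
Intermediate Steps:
$K{\left(M \right)} = - \frac{1}{2}$ ($K{\left(M \right)} = \left(- \frac{1}{4}\right) 2 = - \frac{1}{2}$)
$X{\left(x \right)} = -2 + x$ ($X{\left(x \right)} = -2 + \left(0 + x\right) = -2 + x$)
$n = 9$ ($n = 5 + 4 = 9$)
$330 - \left(u{\left(X{\left(6 \right)} \right)} + n \left(3 + Y{\left(K{\left(0 \right)},1 \right)}\right)\right) = 330 - \left(\left(-2 + 6\right)^{2} + 9 \left(3 - \frac{1}{2}\right)\right) = 330 - \left(4^{2} + 9 \cdot \frac{5}{2}\right) = 330 - \left(16 + \frac{45}{2}\right) = 330 - \frac{77}{2} = \frac{583}{2}$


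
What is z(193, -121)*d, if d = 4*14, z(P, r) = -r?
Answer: 6776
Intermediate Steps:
d = 56
z(193, -121)*d = -1*(-121)*56 = 121*56 = 6776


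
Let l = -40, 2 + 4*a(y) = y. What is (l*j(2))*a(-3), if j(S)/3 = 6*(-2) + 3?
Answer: -1350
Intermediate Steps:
a(y) = -1/2 + y/4
j(S) = -27 (j(S) = 3*(6*(-2) + 3) = 3*(-12 + 3) = 3*(-9) = -27)
(l*j(2))*a(-3) = (-40*(-27))*(-1/2 + (1/4)*(-3)) = 1080*(-1/2 - 3/4) = 1080*(-5/4) = -1350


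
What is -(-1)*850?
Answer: 850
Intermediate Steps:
-(-1)*850 = -1*(-850) = 850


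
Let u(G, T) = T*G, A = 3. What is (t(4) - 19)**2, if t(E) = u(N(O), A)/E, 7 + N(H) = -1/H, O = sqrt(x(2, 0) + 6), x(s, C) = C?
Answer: (194 + sqrt(6))**2/64 ≈ 603.01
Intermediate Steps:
O = sqrt(6) (O = sqrt(0 + 6) = sqrt(6) ≈ 2.4495)
N(H) = -7 - 1/H
u(G, T) = G*T
t(E) = (-21 - sqrt(6)/2)/E (t(E) = ((-7 - 1/(sqrt(6)))*3)/E = ((-7 - sqrt(6)/6)*3)/E = (-21 - sqrt(6)/2)/E)
(t(4) - 19)**2 = ((1/2)*(-42 - sqrt(6))/4 - 19)**2 = ((1/2)*(1/4)*(-42 - sqrt(6)) - 19)**2 = ((-21/4 - sqrt(6)/8) - 19)**2 = (-97/4 - sqrt(6)/8)**2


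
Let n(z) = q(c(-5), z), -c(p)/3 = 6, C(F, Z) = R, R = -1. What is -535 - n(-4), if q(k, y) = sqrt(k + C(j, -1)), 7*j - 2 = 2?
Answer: -535 - I*sqrt(19) ≈ -535.0 - 4.3589*I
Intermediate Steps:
j = 4/7 (j = 2/7 + (1/7)*2 = 2/7 + 2/7 = 4/7 ≈ 0.57143)
C(F, Z) = -1
c(p) = -18 (c(p) = -3*6 = -18)
q(k, y) = sqrt(-1 + k) (q(k, y) = sqrt(k - 1) = sqrt(-1 + k))
n(z) = I*sqrt(19) (n(z) = sqrt(-1 - 18) = sqrt(-19) = I*sqrt(19))
-535 - n(-4) = -535 - I*sqrt(19)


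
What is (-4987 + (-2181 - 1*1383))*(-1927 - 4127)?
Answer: 51767754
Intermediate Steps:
(-4987 + (-2181 - 1*1383))*(-1927 - 4127) = (-4987 + (-2181 - 1383))*(-6054) = (-4987 - 3564)*(-6054) = -8551*(-6054) = 51767754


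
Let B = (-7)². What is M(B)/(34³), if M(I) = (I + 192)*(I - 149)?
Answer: -6025/9826 ≈ -0.61317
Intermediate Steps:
B = 49
M(I) = (-149 + I)*(192 + I) (M(I) = (192 + I)*(-149 + I) = (-149 + I)*(192 + I))
M(B)/(34³) = (-28608 + 49² + 43*49)/(34³) = (-28608 + 2401 + 2107)/39304 = -24100*1/39304 = -6025/9826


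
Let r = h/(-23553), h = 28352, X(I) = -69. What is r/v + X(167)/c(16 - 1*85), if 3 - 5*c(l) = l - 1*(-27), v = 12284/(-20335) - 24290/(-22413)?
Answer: -35072333151/3446492171 ≈ -10.176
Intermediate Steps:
r = -28352/23553 (r = 28352/(-23553) = 28352*(-1/23553) = -28352/23553 ≈ -1.2038)
v = 2633926/5491185 (v = 12284*(-1/20335) - 24290*(-1/22413) = -148/245 + 24290/22413 = 2633926/5491185 ≈ 0.47966)
c(l) = -24/5 - l/5 (c(l) = 3/5 - (l - 1*(-27))/5 = 3/5 - (l + 27)/5 = 3/5 - (27 + l)/5 = 3/5 + (-27/5 - l/5) = -24/5 - l/5)
r/v + X(167)/c(16 - 1*85) = -28352/(23553*2633926/5491185) - 69/(-24/5 - (16 - 1*85)/5) = -28352/23553*5491185/2633926 - 69/(-24/5 - (16 - 85)/5) = -25947679520/10339476513 - 69/(-24/5 - 1/5*(-69)) = -25947679520/10339476513 - 69/(-24/5 + 69/5) = -25947679520/10339476513 - 69/9 = -25947679520/10339476513 - 69*1/9 = -25947679520/10339476513 - 23/3 = -35072333151/3446492171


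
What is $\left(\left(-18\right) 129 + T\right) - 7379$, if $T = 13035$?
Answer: $3334$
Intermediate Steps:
$\left(\left(-18\right) 129 + T\right) - 7379 = \left(\left(-18\right) 129 + 13035\right) - 7379 = \left(-2322 + 13035\right) - 7379 = 10713 - 7379 = 3334$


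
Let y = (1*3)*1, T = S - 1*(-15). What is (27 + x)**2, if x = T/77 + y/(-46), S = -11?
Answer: 9136874569/12545764 ≈ 728.28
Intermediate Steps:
T = 4 (T = -11 - 1*(-15) = -11 + 15 = 4)
y = 3 (y = 3*1 = 3)
x = -47/3542 (x = 4/77 + 3/(-46) = 4*(1/77) + 3*(-1/46) = 4/77 - 3/46 = -47/3542 ≈ -0.013269)
(27 + x)**2 = (27 - 47/3542)**2 = (95587/3542)**2 = 9136874569/12545764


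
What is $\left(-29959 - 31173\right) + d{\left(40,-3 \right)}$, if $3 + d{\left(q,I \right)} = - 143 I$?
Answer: $-60706$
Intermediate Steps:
$d{\left(q,I \right)} = -3 - 143 I$
$\left(-29959 - 31173\right) + d{\left(40,-3 \right)} = \left(-29959 - 31173\right) - -426 = -61132 + \left(-3 + 429\right) = -61132 + 426 = -60706$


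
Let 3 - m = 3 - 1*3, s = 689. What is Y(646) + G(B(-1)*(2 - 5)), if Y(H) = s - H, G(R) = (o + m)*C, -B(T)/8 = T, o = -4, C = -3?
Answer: 46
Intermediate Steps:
B(T) = -8*T
m = 3 (m = 3 - (3 - 1*3) = 3 - (3 - 3) = 3 - 1*0 = 3 + 0 = 3)
G(R) = 3 (G(R) = (-4 + 3)*(-3) = -1*(-3) = 3)
Y(H) = 689 - H
Y(646) + G(B(-1)*(2 - 5)) = (689 - 1*646) + 3 = (689 - 646) + 3 = 43 + 3 = 46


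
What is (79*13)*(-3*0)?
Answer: 0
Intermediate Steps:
(79*13)*(-3*0) = 1027*0 = 0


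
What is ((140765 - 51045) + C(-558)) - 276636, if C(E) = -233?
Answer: -187149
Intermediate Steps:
((140765 - 51045) + C(-558)) - 276636 = ((140765 - 51045) - 233) - 276636 = (89720 - 233) - 276636 = 89487 - 276636 = -187149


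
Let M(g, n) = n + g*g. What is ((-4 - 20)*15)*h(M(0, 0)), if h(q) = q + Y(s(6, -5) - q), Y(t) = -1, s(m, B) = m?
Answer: 360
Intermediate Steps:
M(g, n) = n + g²
h(q) = -1 + q (h(q) = q - 1 = -1 + q)
((-4 - 20)*15)*h(M(0, 0)) = ((-4 - 20)*15)*(-1 + (0 + 0²)) = (-24*15)*(-1 + (0 + 0)) = -360*(-1 + 0) = -360*(-1) = 360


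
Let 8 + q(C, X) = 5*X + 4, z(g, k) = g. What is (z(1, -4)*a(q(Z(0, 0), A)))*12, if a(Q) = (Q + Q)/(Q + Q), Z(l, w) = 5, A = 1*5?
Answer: 12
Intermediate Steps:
A = 5
q(C, X) = -4 + 5*X (q(C, X) = -8 + (5*X + 4) = -8 + (4 + 5*X) = -4 + 5*X)
a(Q) = 1 (a(Q) = (2*Q)/((2*Q)) = (2*Q)*(1/(2*Q)) = 1)
(z(1, -4)*a(q(Z(0, 0), A)))*12 = (1*1)*12 = 1*12 = 12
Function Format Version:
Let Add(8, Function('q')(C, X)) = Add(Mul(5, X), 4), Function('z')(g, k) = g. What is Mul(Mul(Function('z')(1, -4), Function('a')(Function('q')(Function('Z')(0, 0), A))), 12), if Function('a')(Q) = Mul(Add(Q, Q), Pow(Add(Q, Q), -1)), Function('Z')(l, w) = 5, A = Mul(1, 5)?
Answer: 12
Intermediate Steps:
A = 5
Function('q')(C, X) = Add(-4, Mul(5, X)) (Function('q')(C, X) = Add(-8, Add(Mul(5, X), 4)) = Add(-8, Add(4, Mul(5, X))) = Add(-4, Mul(5, X)))
Function('a')(Q) = 1 (Function('a')(Q) = Mul(Mul(2, Q), Pow(Mul(2, Q), -1)) = Mul(Mul(2, Q), Mul(Rational(1, 2), Pow(Q, -1))) = 1)
Mul(Mul(Function('z')(1, -4), Function('a')(Function('q')(Function('Z')(0, 0), A))), 12) = Mul(Mul(1, 1), 12) = Mul(1, 12) = 12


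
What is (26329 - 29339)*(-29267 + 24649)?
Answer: 13900180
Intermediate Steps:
(26329 - 29339)*(-29267 + 24649) = -3010*(-4618) = 13900180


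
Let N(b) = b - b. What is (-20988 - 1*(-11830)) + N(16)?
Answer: -9158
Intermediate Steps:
N(b) = 0
(-20988 - 1*(-11830)) + N(16) = (-20988 - 1*(-11830)) + 0 = (-20988 + 11830) + 0 = -9158 + 0 = -9158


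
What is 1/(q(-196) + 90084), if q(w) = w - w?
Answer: 1/90084 ≈ 1.1101e-5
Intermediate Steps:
q(w) = 0
1/(q(-196) + 90084) = 1/(0 + 90084) = 1/90084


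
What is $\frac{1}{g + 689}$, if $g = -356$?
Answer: $\frac{1}{333} \approx 0.003003$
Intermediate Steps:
$\frac{1}{g + 689} = \frac{1}{-356 + 689} = \frac{1}{333}$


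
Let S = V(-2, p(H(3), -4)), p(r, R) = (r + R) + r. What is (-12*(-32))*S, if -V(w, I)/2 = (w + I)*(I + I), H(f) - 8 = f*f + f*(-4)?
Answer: -36864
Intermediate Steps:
H(f) = 8 + f**2 - 4*f (H(f) = 8 + (f*f + f*(-4)) = 8 + (f**2 - 4*f) = 8 + f**2 - 4*f)
p(r, R) = R + 2*r (p(r, R) = (R + r) + r = R + 2*r)
V(w, I) = -4*I*(I + w) (V(w, I) = -2*(w + I)*(I + I) = -2*(I + w)*2*I = -4*I*(I + w))
S = -96 (S = -4*(-4 + 2*(8 + 3**2 - 4*3))*((-4 + 2*(8 + 3**2 - 4*3)) - 2) = -4*(-4 + 2*(8 + 9 - 12))*((-4 + 2*(8 + 9 - 12)) - 2) = -4*(-4 + 2*5)*((-4 + 2*5) - 2) = -4*(-4 + 10)*((-4 + 10) - 2) = -4*6*(6 - 2) = -4*6*4 = -96)
(-12*(-32))*S = -12*(-32)*(-96) = 384*(-96) = -36864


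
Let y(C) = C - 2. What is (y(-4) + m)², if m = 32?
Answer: 676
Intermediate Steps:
y(C) = -2 + C
(y(-4) + m)² = ((-2 - 4) + 32)² = (-6 + 32)² = 26² = 676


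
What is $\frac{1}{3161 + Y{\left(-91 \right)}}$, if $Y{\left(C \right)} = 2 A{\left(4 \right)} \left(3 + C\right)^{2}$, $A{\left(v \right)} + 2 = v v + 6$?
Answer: $\frac{1}{312921} \approx 3.1957 \cdot 10^{-6}$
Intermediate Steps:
$A{\left(v \right)} = 4 + v^{2}$ ($A{\left(v \right)} = -2 + \left(v v + 6\right) = -2 + \left(v^{2} + 6\right) = -2 + \left(6 + v^{2}\right) = 4 + v^{2}$)
$Y{\left(C \right)} = 40 \left(3 + C\right)^{2}$ ($Y{\left(C \right)} = 2 \left(4 + 4^{2}\right) \left(3 + C\right)^{2} = 2 \left(4 + 16\right) \left(3 + C\right)^{2} = 2 \cdot 20 \left(3 + C\right)^{2} = 40 \left(3 + C\right)^{2}$)
$\frac{1}{3161 + Y{\left(-91 \right)}} = \frac{1}{3161 + 40 \left(3 - 91\right)^{2}} = \frac{1}{3161 + 40 \left(-88\right)^{2}} = \frac{1}{3161 + 40 \cdot 7744} = \frac{1}{3161 + 309760} = \frac{1}{312921}$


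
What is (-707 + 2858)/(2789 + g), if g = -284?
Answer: 717/835 ≈ 0.85868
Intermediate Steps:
(-707 + 2858)/(2789 + g) = (-707 + 2858)/(2789 - 284) = 2151/2505 = 2151*(1/2505) = 717/835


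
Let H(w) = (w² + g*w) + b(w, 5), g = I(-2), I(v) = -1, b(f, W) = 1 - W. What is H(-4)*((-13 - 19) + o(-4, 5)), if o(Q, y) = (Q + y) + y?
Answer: -416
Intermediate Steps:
g = -1
H(w) = -4 + w² - w (H(w) = (w² - w) + (1 - 1*5) = (w² - w) + (1 - 5) = (w² - w) - 4 = -4 + w² - w)
o(Q, y) = Q + 2*y
H(-4)*((-13 - 19) + o(-4, 5)) = (-4 + (-4)² - 1*(-4))*((-13 - 19) + (-4 + 2*5)) = (-4 + 16 + 4)*(-32 + (-4 + 10)) = 16*(-32 + 6) = 16*(-26) = -416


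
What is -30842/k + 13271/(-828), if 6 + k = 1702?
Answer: -261113/7632 ≈ -34.213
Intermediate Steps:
k = 1696 (k = -6 + 1702 = 1696)
-30842/k + 13271/(-828) = -30842/1696 + 13271/(-828) = -30842*1/1696 + 13271*(-1/828) = -15421/848 - 577/36 = -261113/7632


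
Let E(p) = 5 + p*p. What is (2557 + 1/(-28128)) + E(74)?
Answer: 226092863/28128 ≈ 8038.0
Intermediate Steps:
E(p) = 5 + p**2
(2557 + 1/(-28128)) + E(74) = (2557 + 1/(-28128)) + (5 + 74**2) = (2557 - 1/28128) + (5 + 5476) = 71923295/28128 + 5481 = 226092863/28128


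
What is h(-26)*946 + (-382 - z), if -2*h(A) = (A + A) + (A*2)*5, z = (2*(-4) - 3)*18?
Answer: 147392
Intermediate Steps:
z = -198 (z = (-8 - 3)*18 = -11*18 = -198)
h(A) = -6*A (h(A) = -((A + A) + (A*2)*5)/2 = -(2*A + (2*A)*5)/2 = -(2*A + 10*A)/2 = -6*A)
h(-26)*946 + (-382 - z) = -6*(-26)*946 + (-382 - 1*(-198)) = 156*946 + (-382 + 198) = 147576 - 184 = 147392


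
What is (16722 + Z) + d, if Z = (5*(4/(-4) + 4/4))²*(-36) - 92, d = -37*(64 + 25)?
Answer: 13337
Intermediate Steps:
d = -3293 (d = -37*89 = -3293)
Z = -92 (Z = (5*(4*(-¼) + 4*(¼)))²*(-36) - 92 = (5*(-1 + 1))²*(-36) - 92 = (5*0)²*(-36) - 92 = 0²*(-36) - 92 = 0*(-36) - 92 = 0 - 92 = -92)
(16722 + Z) + d = (16722 - 92) - 3293 = 16630 - 3293 = 13337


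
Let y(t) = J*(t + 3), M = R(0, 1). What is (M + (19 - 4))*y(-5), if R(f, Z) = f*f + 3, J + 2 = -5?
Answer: 252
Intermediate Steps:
J = -7 (J = -2 - 5 = -7)
R(f, Z) = 3 + f**2 (R(f, Z) = f**2 + 3 = 3 + f**2)
M = 3 (M = 3 + 0**2 = 3 + 0 = 3)
y(t) = -21 - 7*t (y(t) = -7*(t + 3) = -7*(3 + t) = -21 - 7*t)
(M + (19 - 4))*y(-5) = (3 + (19 - 4))*(-21 - 7*(-5)) = (3 + 15)*(-21 + 35) = 18*14 = 252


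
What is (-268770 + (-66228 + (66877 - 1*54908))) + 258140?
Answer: -64889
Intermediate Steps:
(-268770 + (-66228 + (66877 - 1*54908))) + 258140 = (-268770 + (-66228 + (66877 - 54908))) + 258140 = (-268770 + (-66228 + 11969)) + 258140 = (-268770 - 54259) + 258140 = -323029 + 258140 = -64889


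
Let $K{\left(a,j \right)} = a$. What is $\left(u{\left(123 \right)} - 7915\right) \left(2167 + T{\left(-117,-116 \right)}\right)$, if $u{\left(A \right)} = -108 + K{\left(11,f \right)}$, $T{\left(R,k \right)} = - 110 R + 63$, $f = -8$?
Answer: $-120981200$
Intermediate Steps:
$T{\left(R,k \right)} = 63 - 110 R$
$u{\left(A \right)} = -97$ ($u{\left(A \right)} = -108 + 11 = -97$)
$\left(u{\left(123 \right)} - 7915\right) \left(2167 + T{\left(-117,-116 \right)}\right) = \left(-97 - 7915\right) \left(2167 + \left(63 - -12870\right)\right) = - 8012 \left(2167 + \left(63 + 12870\right)\right) = - 8012 \left(2167 + 12933\right) = \left(-8012\right) 15100 = -120981200$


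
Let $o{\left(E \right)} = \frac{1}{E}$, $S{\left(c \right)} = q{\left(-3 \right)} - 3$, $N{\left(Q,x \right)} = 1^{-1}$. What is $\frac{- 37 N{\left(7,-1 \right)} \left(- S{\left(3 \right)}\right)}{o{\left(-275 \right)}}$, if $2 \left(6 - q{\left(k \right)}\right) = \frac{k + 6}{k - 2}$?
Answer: $- \frac{67155}{2} \approx -33578.0$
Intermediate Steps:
$N{\left(Q,x \right)} = 1$
$q{\left(k \right)} = 6 - \frac{6 + k}{2 \left(-2 + k\right)}$ ($q{\left(k \right)} = 6 - \frac{\left(k + 6\right) \frac{1}{k - 2}}{2} = 6 - \frac{\left(6 + k\right) \frac{1}{-2 + k}}{2} = 6 - \frac{\frac{1}{-2 + k} \left(6 + k\right)}{2} = 6 - \frac{6 + k}{2 \left(-2 + k\right)}$)
$S{\left(c \right)} = \frac{33}{10}$ ($S{\left(c \right)} = \frac{-30 + 11 \left(-3\right)}{2 \left(-2 - 3\right)} - 3 = \frac{-30 - 33}{2 \left(-5\right)} - 3 = \frac{1}{2} \left(- \frac{1}{5}\right) \left(-63\right) - 3 = \frac{63}{10} - 3 = \frac{33}{10}$)
$\frac{- 37 N{\left(7,-1 \right)} \left(- S{\left(3 \right)}\right)}{o{\left(-275 \right)}} = \frac{\left(-37\right) 1 \left(\left(-1\right) \frac{33}{10}\right)}{\frac{1}{-275}} = \frac{\left(-37\right) \left(- \frac{33}{10}\right)}{- \frac{1}{275}} = \frac{1221}{10} \left(-275\right) = - \frac{67155}{2}$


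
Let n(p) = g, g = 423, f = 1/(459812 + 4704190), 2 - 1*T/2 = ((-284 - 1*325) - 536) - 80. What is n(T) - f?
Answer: 2184372845/5164002 ≈ 423.00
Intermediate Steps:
T = 2454 (T = 4 - 2*(((-284 - 1*325) - 536) - 80) = 4 - 2*(((-284 - 325) - 536) - 80) = 4 - 2*((-609 - 536) - 80) = 4 - 2*(-1145 - 80) = 4 - 2*(-1225) = 4 + 2450 = 2454)
f = 1/5164002 ≈ 1.9365e-7
n(p) = 423
n(T) - f = 423 - 1*1/5164002 = 423 - 1/5164002 = 2184372845/5164002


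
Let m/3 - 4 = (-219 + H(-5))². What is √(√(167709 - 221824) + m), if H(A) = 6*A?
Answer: √(186015 + I*√54115) ≈ 431.29 + 0.27*I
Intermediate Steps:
m = 186015 (m = 12 + 3*(-219 + 6*(-5))² = 12 + 3*(-219 - 30)² = 12 + 3*(-249)² = 12 + 3*62001 = 12 + 186003 = 186015)
√(√(167709 - 221824) + m) = √(√(167709 - 221824) + 186015) = √(√(-54115) + 186015) = √(I*√54115 + 186015) = √(186015 + I*√54115)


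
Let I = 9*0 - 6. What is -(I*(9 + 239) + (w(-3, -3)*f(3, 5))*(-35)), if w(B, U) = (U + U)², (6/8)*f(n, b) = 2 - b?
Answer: -3552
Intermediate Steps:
f(n, b) = 8/3 - 4*b/3 (f(n, b) = 4*(2 - b)/3 = 8/3 - 4*b/3)
w(B, U) = 4*U² (w(B, U) = (2*U)² = 4*U²)
I = -6 (I = 0 - 6 = -6)
-(I*(9 + 239) + (w(-3, -3)*f(3, 5))*(-35)) = -(-6*(9 + 239) + ((4*(-3)²)*(8/3 - 4/3*5))*(-35)) = -(-6*248 + ((4*9)*(8/3 - 20/3))*(-35)) = -(-1488 + (36*(-4))*(-35)) = -(-1488 - 144*(-35)) = -(-1488 + 5040) = -1*3552 = -3552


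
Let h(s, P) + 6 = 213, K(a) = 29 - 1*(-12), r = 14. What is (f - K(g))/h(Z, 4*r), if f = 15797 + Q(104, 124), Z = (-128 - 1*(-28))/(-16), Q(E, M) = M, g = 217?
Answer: 15880/207 ≈ 76.715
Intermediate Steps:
K(a) = 41 (K(a) = 29 + 12 = 41)
Z = 25/4 (Z = (-128 + 28)*(-1/16) = -100*(-1/16) = 25/4 ≈ 6.2500)
h(s, P) = 207 (h(s, P) = -6 + 213 = 207)
f = 15921 (f = 15797 + 124 = 15921)
(f - K(g))/h(Z, 4*r) = (15921 - 1*41)/207 = (15921 - 41)*(1/207) = 15880*(1/207) = 15880/207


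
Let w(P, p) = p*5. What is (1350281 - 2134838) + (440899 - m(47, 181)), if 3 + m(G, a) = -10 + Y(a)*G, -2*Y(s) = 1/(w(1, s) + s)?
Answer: -746396893/2172 ≈ -3.4365e+5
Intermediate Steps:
w(P, p) = 5*p
Y(s) = -1/(12*s) (Y(s) = -1/(2*(5*s + s)) = -1/(6*s)/2 = -1/(12*s))
m(G, a) = -13 - G/(12*a) (m(G, a) = -3 + (-10 + (-1/(12*a))*G) = -3 + (-10 - G/(12*a)) = -13 - G/(12*a))
(1350281 - 2134838) + (440899 - m(47, 181)) = (1350281 - 2134838) + (440899 - (-13 - 1/12*47/181)) = -784557 + (440899 - (-13 - 1/12*47*1/181)) = -784557 + (440899 - (-13 - 47/2172)) = -784557 + (440899 - 1*(-28283/2172)) = -784557 + (440899 + 28283/2172) = -784557 + 957660911/2172 = -746396893/2172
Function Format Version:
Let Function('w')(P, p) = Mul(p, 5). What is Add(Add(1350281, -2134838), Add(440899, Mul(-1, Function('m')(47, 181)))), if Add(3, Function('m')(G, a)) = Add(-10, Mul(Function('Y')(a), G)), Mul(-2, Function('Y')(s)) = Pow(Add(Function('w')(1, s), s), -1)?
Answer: Rational(-746396893, 2172) ≈ -3.4365e+5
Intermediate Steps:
Function('w')(P, p) = Mul(5, p)
Function('Y')(s) = Mul(Rational(-1, 12), Pow(s, -1)) (Function('Y')(s) = Mul(Rational(-1, 2), Pow(Add(Mul(5, s), s), -1)) = Mul(Rational(-1, 2), Pow(Mul(6, s), -1)) = Mul(Rational(-1, 2), Mul(Rational(1, 6), Pow(s, -1))) = Mul(Rational(-1, 12), Pow(s, -1)))
Function('m')(G, a) = Add(-13, Mul(Rational(-1, 12), G, Pow(a, -1))) (Function('m')(G, a) = Add(-3, Add(-10, Mul(Mul(Rational(-1, 12), Pow(a, -1)), G))) = Add(-3, Add(-10, Mul(Rational(-1, 12), G, Pow(a, -1)))) = Add(-13, Mul(Rational(-1, 12), G, Pow(a, -1))))
Add(Add(1350281, -2134838), Add(440899, Mul(-1, Function('m')(47, 181)))) = Add(Add(1350281, -2134838), Add(440899, Mul(-1, Add(-13, Mul(Rational(-1, 12), 47, Pow(181, -1)))))) = Add(-784557, Add(440899, Mul(-1, Add(-13, Mul(Rational(-1, 12), 47, Rational(1, 181)))))) = Add(-784557, Add(440899, Mul(-1, Add(-13, Rational(-47, 2172))))) = Add(-784557, Add(440899, Mul(-1, Rational(-28283, 2172)))) = Add(-784557, Add(440899, Rational(28283, 2172))) = Add(-784557, Rational(957660911, 2172)) = Rational(-746396893, 2172)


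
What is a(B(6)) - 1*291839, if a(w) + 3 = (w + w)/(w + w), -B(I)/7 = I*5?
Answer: -291841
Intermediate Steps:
B(I) = -35*I (B(I) = -7*I*5 = -35*I)
a(w) = -2 (a(w) = -3 + (w + w)/(w + w) = -3 + (2*w)/((2*w)) = -3 + (2*w)*(1/(2*w)) = -3 + 1 = -2)
a(B(6)) - 1*291839 = -2 - 1*291839 = -2 - 291839 = -291841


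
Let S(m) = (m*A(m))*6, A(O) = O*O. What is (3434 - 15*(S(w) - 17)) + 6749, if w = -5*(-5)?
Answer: -1395812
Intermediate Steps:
w = 25
A(O) = O**2
S(m) = 6*m**3 (S(m) = (m*m**2)*6 = m**3*6 = 6*m**3)
(3434 - 15*(S(w) - 17)) + 6749 = (3434 - 15*(6*25**3 - 17)) + 6749 = (3434 - 15*(6*15625 - 17)) + 6749 = (3434 - 15*(93750 - 17)) + 6749 = (3434 - 15*93733) + 6749 = (3434 - 1405995) + 6749 = -1402561 + 6749 = -1395812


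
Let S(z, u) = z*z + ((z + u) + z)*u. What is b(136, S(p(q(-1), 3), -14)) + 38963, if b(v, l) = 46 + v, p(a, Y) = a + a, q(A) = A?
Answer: 39145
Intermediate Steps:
p(a, Y) = 2*a
S(z, u) = z**2 + u*(u + 2*z) (S(z, u) = z**2 + ((u + z) + z)*u = z**2 + (u + 2*z)*u = z**2 + u*(u + 2*z))
b(136, S(p(q(-1), 3), -14)) + 38963 = (46 + 136) + 38963 = 182 + 38963 = 39145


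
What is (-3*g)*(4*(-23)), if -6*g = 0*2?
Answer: 0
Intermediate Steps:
g = 0 (g = -0*2 = -1/6*0 = 0)
(-3*g)*(4*(-23)) = (-3*0)*(4*(-23)) = 0*(-92) = 0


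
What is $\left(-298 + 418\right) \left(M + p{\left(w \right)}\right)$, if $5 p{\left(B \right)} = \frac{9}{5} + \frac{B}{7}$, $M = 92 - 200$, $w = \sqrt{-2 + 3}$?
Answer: $- \frac{451968}{35} \approx -12913.0$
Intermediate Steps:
$w = 1$ ($w = \sqrt{1} = 1$)
$M = -108$ ($M = 92 - 200 = -108$)
$p{\left(B \right)} = \frac{9}{25} + \frac{B}{35}$ ($p{\left(B \right)} = \frac{\frac{9}{5} + \frac{B}{7}}{5} = \frac{9}{25} + \frac{B}{35}$)
$\left(-298 + 418\right) \left(M + p{\left(w \right)}\right) = \left(-298 + 418\right) \left(-108 + \left(\frac{9}{25} + \frac{1}{35} \cdot 1\right)\right) = 120 \left(-108 + \left(\frac{9}{25} + \frac{1}{35}\right)\right) = 120 \left(-108 + \frac{68}{175}\right) = 120 \left(- \frac{18832}{175}\right) = - \frac{451968}{35}$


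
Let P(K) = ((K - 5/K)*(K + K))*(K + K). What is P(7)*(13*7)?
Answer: 112112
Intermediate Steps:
P(K) = 4*K²*(K - 5/K) (P(K) = ((K - 5/K)*(2*K))*(2*K) = (2*K*(K - 5/K))*(2*K) = 4*K²*(K - 5/K))
P(7)*(13*7) = (4*7*(-5 + 7²))*(13*7) = (4*7*(-5 + 49))*91 = (4*7*44)*91 = 1232*91 = 112112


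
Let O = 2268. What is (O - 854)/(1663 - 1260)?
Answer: 1414/403 ≈ 3.5087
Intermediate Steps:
(O - 854)/(1663 - 1260) = (2268 - 854)/(1663 - 1260) = 1414/403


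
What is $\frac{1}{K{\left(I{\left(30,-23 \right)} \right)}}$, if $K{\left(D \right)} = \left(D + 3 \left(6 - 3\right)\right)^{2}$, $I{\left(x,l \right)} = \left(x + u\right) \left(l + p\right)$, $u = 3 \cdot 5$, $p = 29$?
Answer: $\frac{1}{77841} \approx 1.2847 \cdot 10^{-5}$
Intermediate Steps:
$u = 15$
$I{\left(x,l \right)} = \left(15 + x\right) \left(29 + l\right)$ ($I{\left(x,l \right)} = \left(x + 15\right) \left(l + 29\right) = \left(15 + x\right) \left(29 + l\right)$)
$K{\left(D \right)} = \left(9 + D\right)^{2}$ ($K{\left(D \right)} = \left(D + 3 \cdot 3\right)^{2} = \left(D + 9\right)^{2} = \left(9 + D\right)^{2}$)
$\frac{1}{K{\left(I{\left(30,-23 \right)} \right)}} = \frac{1}{\left(9 + \left(435 + 15 \left(-23\right) + 29 \cdot 30 - 690\right)\right)^{2}} = \frac{1}{\left(9 + \left(435 - 345 + 870 - 690\right)\right)^{2}} = \frac{1}{\left(9 + 270\right)^{2}} = \frac{1}{279^{2}} = \frac{1}{77841}$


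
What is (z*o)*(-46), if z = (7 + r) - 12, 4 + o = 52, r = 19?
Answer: -30912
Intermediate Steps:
o = 48 (o = -4 + 52 = 48)
z = 14 (z = (7 + 19) - 12 = 26 - 12 = 14)
(z*o)*(-46) = (14*48)*(-46) = 672*(-46) = -30912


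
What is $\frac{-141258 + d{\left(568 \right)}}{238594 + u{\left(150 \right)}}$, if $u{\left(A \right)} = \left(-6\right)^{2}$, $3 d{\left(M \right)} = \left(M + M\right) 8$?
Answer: $- \frac{207343}{357945} \approx -0.57926$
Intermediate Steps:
$d{\left(M \right)} = \frac{16 M}{3}$ ($d{\left(M \right)} = \frac{\left(M + M\right) 8}{3} = \frac{2 M 8}{3} = \frac{16 M}{3}$)
$u{\left(A \right)} = 36$
$\frac{-141258 + d{\left(568 \right)}}{238594 + u{\left(150 \right)}} = \frac{-141258 + \frac{16}{3} \cdot 568}{238594 + 36} = \frac{-141258 + \frac{9088}{3}}{238630} = \left(- \frac{414686}{3}\right) \frac{1}{238630} = - \frac{207343}{357945}$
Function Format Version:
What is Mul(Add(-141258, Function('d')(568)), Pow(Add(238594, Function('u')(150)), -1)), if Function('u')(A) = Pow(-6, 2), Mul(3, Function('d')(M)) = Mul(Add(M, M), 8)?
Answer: Rational(-207343, 357945) ≈ -0.57926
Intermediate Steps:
Function('d')(M) = Mul(Rational(16, 3), M) (Function('d')(M) = Mul(Rational(1, 3), Mul(Add(M, M), 8)) = Mul(Rational(1, 3), Mul(Mul(2, M), 8)) = Mul(Rational(1, 3), Mul(16, M)) = Mul(Rational(16, 3), M))
Function('u')(A) = 36
Mul(Add(-141258, Function('d')(568)), Pow(Add(238594, Function('u')(150)), -1)) = Mul(Add(-141258, Mul(Rational(16, 3), 568)), Pow(Add(238594, 36), -1)) = Mul(Add(-141258, Rational(9088, 3)), Pow(238630, -1)) = Mul(Rational(-414686, 3), Rational(1, 238630)) = Rational(-207343, 357945)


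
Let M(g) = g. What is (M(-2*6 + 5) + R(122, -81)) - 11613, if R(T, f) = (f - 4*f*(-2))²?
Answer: 519821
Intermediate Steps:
R(T, f) = 81*f² (R(T, f) = (f + 8*f)² = (9*f)² = 81*f²)
(M(-2*6 + 5) + R(122, -81)) - 11613 = ((-2*6 + 5) + 81*(-81)²) - 11613 = ((-12 + 5) + 81*6561) - 11613 = (-7 + 531441) - 11613 = 531434 - 11613 = 519821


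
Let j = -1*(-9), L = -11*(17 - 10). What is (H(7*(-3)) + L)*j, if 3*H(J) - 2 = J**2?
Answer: 636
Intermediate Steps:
H(J) = 2/3 + J**2/3
L = -77 (L = -11*7 = -77)
j = 9
(H(7*(-3)) + L)*j = ((2/3 + (7*(-3))**2/3) - 77)*9 = ((2/3 + (1/3)*(-21)**2) - 77)*9 = ((2/3 + (1/3)*441) - 77)*9 = ((2/3 + 147) - 77)*9 = (443/3 - 77)*9 = (212/3)*9 = 636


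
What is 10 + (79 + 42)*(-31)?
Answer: -3741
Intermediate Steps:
10 + (79 + 42)*(-31) = 10 + 121*(-31) = 10 - 3751 = -3741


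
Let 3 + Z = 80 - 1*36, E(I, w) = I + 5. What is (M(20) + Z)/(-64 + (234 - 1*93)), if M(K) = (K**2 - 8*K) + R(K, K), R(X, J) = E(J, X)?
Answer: 306/77 ≈ 3.9740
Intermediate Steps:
E(I, w) = 5 + I
R(X, J) = 5 + J
Z = 41 (Z = -3 + (80 - 1*36) = -3 + (80 - 36) = -3 + 44 = 41)
M(K) = 5 + K**2 - 7*K (M(K) = (K**2 - 8*K) + (5 + K) = 5 + K**2 - 7*K)
(M(20) + Z)/(-64 + (234 - 1*93)) = ((5 + 20**2 - 7*20) + 41)/(-64 + (234 - 1*93)) = ((5 + 400 - 140) + 41)/(-64 + (234 - 93)) = (265 + 41)/(-64 + 141) = 306/77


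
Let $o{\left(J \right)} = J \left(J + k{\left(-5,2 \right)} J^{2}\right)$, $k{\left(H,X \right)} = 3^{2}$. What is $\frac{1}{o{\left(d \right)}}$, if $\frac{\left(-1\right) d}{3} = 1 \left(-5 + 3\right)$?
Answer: $\frac{1}{1980} \approx 0.00050505$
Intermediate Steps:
$k{\left(H,X \right)} = 9$
$d = 6$ ($d = - 3 \cdot 1 \left(-5 + 3\right) = - 3 \cdot 1 \left(-2\right) = \left(-3\right) \left(-2\right) = 6$)
$o{\left(J \right)} = J \left(J + 9 J^{2}\right)$
$\frac{1}{o{\left(d \right)}} = \frac{1}{6^{2} \left(1 + 9 \cdot 6\right)} = \frac{1}{36 \left(1 + 54\right)} = \frac{1}{36 \cdot 55} = \frac{1}{1980}$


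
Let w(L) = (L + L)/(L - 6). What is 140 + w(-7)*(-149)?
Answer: -266/13 ≈ -20.462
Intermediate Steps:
w(L) = 2*L/(-6 + L) (w(L) = (2*L)/(-6 + L) = 2*L/(-6 + L))
140 + w(-7)*(-149) = 140 + (2*(-7)/(-6 - 7))*(-149) = 140 + (2*(-7)/(-13))*(-149) = 140 + (2*(-7)*(-1/13))*(-149) = 140 + (14/13)*(-149) = 140 - 2086/13 = -266/13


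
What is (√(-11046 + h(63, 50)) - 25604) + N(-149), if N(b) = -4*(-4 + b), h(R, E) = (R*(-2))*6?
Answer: -24992 + I*√11802 ≈ -24992.0 + 108.64*I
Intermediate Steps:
h(R, E) = -12*R (h(R, E) = -2*R*6 = -12*R)
N(b) = 16 - 4*b
(√(-11046 + h(63, 50)) - 25604) + N(-149) = (√(-11046 - 12*63) - 25604) + (16 - 4*(-149)) = (√(-11046 - 756) - 25604) + (16 + 596) = (√(-11802) - 25604) + 612 = (I*√11802 - 25604) + 612 = (-25604 + I*√11802) + 612 = -24992 + I*√11802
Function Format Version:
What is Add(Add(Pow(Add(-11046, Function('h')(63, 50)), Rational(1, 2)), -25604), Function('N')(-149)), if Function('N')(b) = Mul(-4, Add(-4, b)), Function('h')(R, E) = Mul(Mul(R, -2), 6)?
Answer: Add(-24992, Mul(I, Pow(11802, Rational(1, 2)))) ≈ Add(-24992., Mul(108.64, I))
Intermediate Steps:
Function('h')(R, E) = Mul(-12, R) (Function('h')(R, E) = Mul(Mul(-2, R), 6) = Mul(-12, R))
Function('N')(b) = Add(16, Mul(-4, b))
Add(Add(Pow(Add(-11046, Function('h')(63, 50)), Rational(1, 2)), -25604), Function('N')(-149)) = Add(Add(Pow(Add(-11046, Mul(-12, 63)), Rational(1, 2)), -25604), Add(16, Mul(-4, -149))) = Add(Add(Pow(Add(-11046, -756), Rational(1, 2)), -25604), Add(16, 596)) = Add(Add(Pow(-11802, Rational(1, 2)), -25604), 612) = Add(Add(Mul(I, Pow(11802, Rational(1, 2))), -25604), 612) = Add(Add(-25604, Mul(I, Pow(11802, Rational(1, 2)))), 612) = Add(-24992, Mul(I, Pow(11802, Rational(1, 2))))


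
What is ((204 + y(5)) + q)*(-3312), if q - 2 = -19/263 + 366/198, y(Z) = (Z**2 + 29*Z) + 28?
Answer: -3887992128/2893 ≈ -1.3439e+6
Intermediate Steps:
y(Z) = 28 + Z**2 + 29*Z
q = 32774/8679 (q = 2 + (-19/263 + 366/198) = 2 + (-19*1/263 + 366*(1/198)) = 2 + (-19/263 + 61/33) = 2 + 15416/8679 = 32774/8679 ≈ 3.7762)
((204 + y(5)) + q)*(-3312) = ((204 + (28 + 5**2 + 29*5)) + 32774/8679)*(-3312) = ((204 + (28 + 25 + 145)) + 32774/8679)*(-3312) = ((204 + 198) + 32774/8679)*(-3312) = (402 + 32774/8679)*(-3312) = (3521732/8679)*(-3312) = -3887992128/2893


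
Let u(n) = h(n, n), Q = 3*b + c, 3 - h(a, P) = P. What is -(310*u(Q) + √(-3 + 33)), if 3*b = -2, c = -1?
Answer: -1860 - √30 ≈ -1865.5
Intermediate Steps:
b = -⅔ (b = (⅓)*(-2) = -⅔ ≈ -0.66667)
h(a, P) = 3 - P
Q = -3 (Q = 3*(-⅔) - 1 = -2 - 1 = -3)
u(n) = 3 - n
-(310*u(Q) + √(-3 + 33)) = -(310*(3 - 1*(-3)) + √(-3 + 33)) = -(310*(3 + 3) + √30) = -(310*6 + √30) = -(1860 + √30) = -1860 - √30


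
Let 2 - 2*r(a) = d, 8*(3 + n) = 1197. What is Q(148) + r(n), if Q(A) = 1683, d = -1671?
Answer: 5039/2 ≈ 2519.5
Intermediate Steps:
n = 1173/8 (n = -3 + (⅛)*1197 = -3 + 1197/8 = 1173/8 ≈ 146.63)
r(a) = 1673/2 (r(a) = 1 - ½*(-1671) = 1 + 1671/2 = 1673/2)
Q(148) + r(n) = 1683 + 1673/2 = 5039/2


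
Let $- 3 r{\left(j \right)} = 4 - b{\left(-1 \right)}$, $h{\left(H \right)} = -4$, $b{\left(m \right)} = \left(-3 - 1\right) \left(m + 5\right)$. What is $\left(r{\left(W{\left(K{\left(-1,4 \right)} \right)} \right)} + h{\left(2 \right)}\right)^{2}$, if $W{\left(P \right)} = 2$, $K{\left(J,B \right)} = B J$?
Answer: $\frac{1024}{9} \approx 113.78$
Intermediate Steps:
$b{\left(m \right)} = -20 - 4 m$ ($b{\left(m \right)} = - 4 \left(5 + m\right) = -20 - 4 m$)
$r{\left(j \right)} = - \frac{20}{3}$ ($r{\left(j \right)} = - \frac{4 - \left(-20 - -4\right)}{3} = - \frac{4 - \left(-20 + 4\right)}{3} = - \frac{4 - -16}{3} = - \frac{4 + 16}{3} = \left(- \frac{1}{3}\right) 20 = - \frac{20}{3}$)
$\left(r{\left(W{\left(K{\left(-1,4 \right)} \right)} \right)} + h{\left(2 \right)}\right)^{2} = \left(- \frac{20}{3} - 4\right)^{2} = \left(- \frac{32}{3}\right)^{2} = \frac{1024}{9}$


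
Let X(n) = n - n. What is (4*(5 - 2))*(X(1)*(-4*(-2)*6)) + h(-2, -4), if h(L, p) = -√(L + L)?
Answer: -2*I ≈ -2.0*I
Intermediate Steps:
X(n) = 0
h(L, p) = -√2*√L (h(L, p) = -√(2*L) = -√2*√L)
(4*(5 - 2))*(X(1)*(-4*(-2)*6)) + h(-2, -4) = (4*(5 - 2))*(0*(-4*(-2)*6)) - √2*√(-2) = (4*3)*(0*(8*6)) - √2*I*√2 = 12*(0*48) - 2*I = 12*0 - 2*I = 0 - 2*I = -2*I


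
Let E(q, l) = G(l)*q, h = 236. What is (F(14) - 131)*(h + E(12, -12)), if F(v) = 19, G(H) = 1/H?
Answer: -26320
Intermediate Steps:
E(q, l) = q/l
(F(14) - 131)*(h + E(12, -12)) = (19 - 131)*(236 + 12/(-12)) = -112*(236 + 12*(-1/12)) = -112*(236 - 1) = -112*235 = -26320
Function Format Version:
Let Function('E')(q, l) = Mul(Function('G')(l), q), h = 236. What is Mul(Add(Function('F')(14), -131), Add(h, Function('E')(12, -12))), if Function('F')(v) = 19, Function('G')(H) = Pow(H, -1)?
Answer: -26320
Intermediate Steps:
Function('E')(q, l) = Mul(q, Pow(l, -1)) (Function('E')(q, l) = Mul(Pow(l, -1), q) = Mul(q, Pow(l, -1)))
Mul(Add(Function('F')(14), -131), Add(h, Function('E')(12, -12))) = Mul(Add(19, -131), Add(236, Mul(12, Pow(-12, -1)))) = Mul(-112, Add(236, Mul(12, Rational(-1, 12)))) = Mul(-112, Add(236, -1)) = Mul(-112, 235) = -26320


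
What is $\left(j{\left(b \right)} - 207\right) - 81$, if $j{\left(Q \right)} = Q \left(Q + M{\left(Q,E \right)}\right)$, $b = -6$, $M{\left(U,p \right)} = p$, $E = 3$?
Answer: $-270$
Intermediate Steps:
$j{\left(Q \right)} = Q \left(3 + Q\right)$ ($j{\left(Q \right)} = Q \left(Q + 3\right) = Q \left(3 + Q\right)$)
$\left(j{\left(b \right)} - 207\right) - 81 = \left(- 6 \left(3 - 6\right) - 207\right) - 81 = \left(\left(-6\right) \left(-3\right) - 207\right) - 81 = \left(18 - 207\right) - 81 = -189 - 81 = -270$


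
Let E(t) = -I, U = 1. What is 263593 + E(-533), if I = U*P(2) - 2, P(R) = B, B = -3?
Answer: 263598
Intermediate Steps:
P(R) = -3
I = -5 (I = 1*(-3) - 2 = -3 - 2 = -5)
E(t) = 5 (E(t) = -1*(-5) = 5)
263593 + E(-533) = 263593 + 5 = 263598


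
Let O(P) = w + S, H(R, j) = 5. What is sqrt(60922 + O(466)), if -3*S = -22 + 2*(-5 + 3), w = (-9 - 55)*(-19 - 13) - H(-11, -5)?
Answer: sqrt(566763)/3 ≈ 250.95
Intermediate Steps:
w = 2043 (w = (-9 - 55)*(-19 - 13) - 1*5 = -64*(-32) - 5 = 2048 - 5 = 2043)
S = 26/3 (S = -(-22 + 2*(-5 + 3))/3 = -(-22 + 2*(-2))/3 = -(-22 - 4)/3 = -1/3*(-26) = 26/3 ≈ 8.6667)
O(P) = 6155/3 (O(P) = 2043 + 26/3 = 6155/3)
sqrt(60922 + O(466)) = sqrt(60922 + 6155/3) = sqrt(188921/3) = sqrt(566763)/3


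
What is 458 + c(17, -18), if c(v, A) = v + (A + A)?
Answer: 439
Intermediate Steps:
c(v, A) = v + 2*A
458 + c(17, -18) = 458 + (17 + 2*(-18)) = 458 + (17 - 36) = 458 - 19 = 439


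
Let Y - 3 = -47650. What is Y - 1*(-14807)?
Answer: -32840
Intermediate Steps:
Y = -47647 (Y = 3 - 47650 = -47647)
Y - 1*(-14807) = -47647 - 1*(-14807) = -47647 + 14807 = -32840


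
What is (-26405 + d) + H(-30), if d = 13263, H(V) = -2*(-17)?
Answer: -13108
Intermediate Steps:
H(V) = 34
(-26405 + d) + H(-30) = (-26405 + 13263) + 34 = -13142 + 34 = -13108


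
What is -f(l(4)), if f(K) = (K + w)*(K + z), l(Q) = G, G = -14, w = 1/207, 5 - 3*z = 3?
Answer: -115880/621 ≈ -186.60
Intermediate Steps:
z = 2/3 (z = 5/3 - 1/3*3 = 5/3 - 1 = 2/3 ≈ 0.66667)
w = 1/207 ≈ 0.0048309
l(Q) = -14
f(K) = (1/207 + K)*(2/3 + K) (f(K) = (K + 1/207)*(K + 2/3) = (1/207 + K)*(2/3 + K))
-f(l(4)) = -(2/621 + (-14)**2 + (139/207)*(-14)) = -(2/621 + 196 - 1946/207) = -1*115880/621 = -115880/621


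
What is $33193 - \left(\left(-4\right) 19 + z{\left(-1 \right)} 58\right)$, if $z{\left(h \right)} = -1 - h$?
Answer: $33269$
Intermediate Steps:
$33193 - \left(\left(-4\right) 19 + z{\left(-1 \right)} 58\right) = 33193 - \left(\left(-4\right) 19 + \left(-1 - -1\right) 58\right) = 33193 - \left(-76 + \left(-1 + 1\right) 58\right) = 33193 - \left(-76 + 0 \cdot 58\right) = 33193 - \left(-76 + 0\right) = 33193 - -76 = 33193 + 76 = 33269$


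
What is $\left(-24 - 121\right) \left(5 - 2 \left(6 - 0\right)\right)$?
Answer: $1015$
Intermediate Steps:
$\left(-24 - 121\right) \left(5 - 2 \left(6 - 0\right)\right) = - 145 \left(5 - 2 \left(6 + 0\right)\right) = - 145 \left(5 - 12\right) = \left(-145\right) \left(-7\right) = 1015$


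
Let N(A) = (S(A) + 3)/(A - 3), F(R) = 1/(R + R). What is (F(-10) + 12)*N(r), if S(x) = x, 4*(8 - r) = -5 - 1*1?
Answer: 1195/52 ≈ 22.981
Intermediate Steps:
F(R) = 1/(2*R)
r = 19/2 (r = 8 - (-5 - 1*1)/4 = 8 - (-5 - 1)/4 = 8 - ¼*(-6) = 8 + 3/2 = 19/2 ≈ 9.5000)
N(A) = (3 + A)/(-3 + A) (N(A) = (A + 3)/(A - 3) = (3 + A)/(-3 + A))
(F(-10) + 12)*N(r) = ((½)/(-10) + 12)*((3 + 19/2)/(-3 + 19/2)) = ((½)*(-⅒) + 12)*((25/2)/(13/2)) = (-1/20 + 12)*((2/13)*(25/2)) = (239/20)*(25/13) = 1195/52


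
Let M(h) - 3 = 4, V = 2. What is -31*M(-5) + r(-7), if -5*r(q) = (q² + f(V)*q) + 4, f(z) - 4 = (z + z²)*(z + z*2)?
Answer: -858/5 ≈ -171.60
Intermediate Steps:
f(z) = 4 + 3*z*(z + z²) (f(z) = 4 + (z + z²)*(z + z*2) = 4 + (z + z²)*(z + 2*z) = 4 + (z + z²)*(3*z) = 4 + 3*z*(z + z²))
M(h) = 7 (M(h) = 3 + 4 = 7)
r(q) = -⅘ - 8*q - q²/5 (r(q) = -((q² + (4 + 3*2² + 3*2³)*q) + 4)/5 = -((q² + (4 + 3*4 + 3*8)*q) + 4)/5 = -((q² + (4 + 12 + 24)*q) + 4)/5 = -((q² + 40*q) + 4)/5 = -(4 + q² + 40*q)/5 = -⅘ - 8*q - q²/5)
-31*M(-5) + r(-7) = -31*7 + (-⅘ - 8*(-7) - ⅕*(-7)²) = -217 + (-⅘ + 56 - ⅕*49) = -217 + (-⅘ + 56 - 49/5) = -217 + 227/5 = -858/5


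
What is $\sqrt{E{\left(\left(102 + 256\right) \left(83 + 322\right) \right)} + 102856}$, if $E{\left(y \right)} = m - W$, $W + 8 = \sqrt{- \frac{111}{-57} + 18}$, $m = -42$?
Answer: $\frac{\sqrt{37118742 - 19 \sqrt{7201}}}{19} \approx 320.65$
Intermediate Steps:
$W = -8 + \frac{\sqrt{7201}}{19}$ ($W = -8 + \sqrt{- \frac{111}{-57} + 18} = -8 + \sqrt{\left(-111\right) \left(- \frac{1}{57}\right) + 18} = -8 + \sqrt{\frac{37}{19} + 18} = -8 + \sqrt{\frac{379}{19}} = -8 + \frac{\sqrt{7201}}{19} \approx -3.5338$)
$E{\left(y \right)} = -34 - \frac{\sqrt{7201}}{19}$ ($E{\left(y \right)} = -42 - \left(-8 + \frac{\sqrt{7201}}{19}\right) = -42 + \left(8 - \frac{\sqrt{7201}}{19}\right) = -34 - \frac{\sqrt{7201}}{19}$)
$\sqrt{E{\left(\left(102 + 256\right) \left(83 + 322\right) \right)} + 102856} = \sqrt{\left(-34 - \frac{\sqrt{7201}}{19}\right) + 102856} = \sqrt{102822 - \frac{\sqrt{7201}}{19}}$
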